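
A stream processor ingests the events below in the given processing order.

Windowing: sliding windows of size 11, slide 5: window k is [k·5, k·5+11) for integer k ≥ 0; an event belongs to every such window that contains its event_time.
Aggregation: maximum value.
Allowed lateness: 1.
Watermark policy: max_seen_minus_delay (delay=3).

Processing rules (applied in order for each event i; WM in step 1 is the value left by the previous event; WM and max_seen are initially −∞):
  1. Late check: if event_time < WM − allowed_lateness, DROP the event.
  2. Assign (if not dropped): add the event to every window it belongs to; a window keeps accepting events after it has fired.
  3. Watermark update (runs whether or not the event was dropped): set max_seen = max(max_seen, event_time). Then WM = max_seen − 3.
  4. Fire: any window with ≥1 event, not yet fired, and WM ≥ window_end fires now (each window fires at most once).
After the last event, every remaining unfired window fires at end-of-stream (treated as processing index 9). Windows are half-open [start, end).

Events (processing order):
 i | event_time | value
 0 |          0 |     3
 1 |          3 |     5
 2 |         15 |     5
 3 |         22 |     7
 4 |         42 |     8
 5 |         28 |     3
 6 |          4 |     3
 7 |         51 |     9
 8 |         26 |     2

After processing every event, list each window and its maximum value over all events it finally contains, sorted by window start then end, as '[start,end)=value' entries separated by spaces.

i=0 t=0 v=3: → [0,11); WM=-3
i=1 t=3 v=5: → [0,11); WM=0
i=2 t=15 v=5: → [15,26),[10,21),[5,16); WM=12; [0,11) fires=5
i=3 t=22 v=7: → [20,31),[15,26); WM=19; [5,16) fires=5
i=4 t=42 v=8: → [40,51),[35,46); WM=39; [10,21) fires=5 [15,26) fires=7 [20,31) fires=7
i=5 t=28 v=3: DROP (t<39-1); WM=39
i=6 t=4 v=3: DROP (t<39-1); WM=39
i=7 t=51 v=9: → [50,61),[45,56); WM=48; [35,46) fires=8
i=8 t=26 v=2: DROP (t<48-1); WM=48

[0,11)=5 [5,16)=5 [10,21)=5 [15,26)=7 [20,31)=7 [35,46)=8 [40,51)=8 [45,56)=9 [50,61)=9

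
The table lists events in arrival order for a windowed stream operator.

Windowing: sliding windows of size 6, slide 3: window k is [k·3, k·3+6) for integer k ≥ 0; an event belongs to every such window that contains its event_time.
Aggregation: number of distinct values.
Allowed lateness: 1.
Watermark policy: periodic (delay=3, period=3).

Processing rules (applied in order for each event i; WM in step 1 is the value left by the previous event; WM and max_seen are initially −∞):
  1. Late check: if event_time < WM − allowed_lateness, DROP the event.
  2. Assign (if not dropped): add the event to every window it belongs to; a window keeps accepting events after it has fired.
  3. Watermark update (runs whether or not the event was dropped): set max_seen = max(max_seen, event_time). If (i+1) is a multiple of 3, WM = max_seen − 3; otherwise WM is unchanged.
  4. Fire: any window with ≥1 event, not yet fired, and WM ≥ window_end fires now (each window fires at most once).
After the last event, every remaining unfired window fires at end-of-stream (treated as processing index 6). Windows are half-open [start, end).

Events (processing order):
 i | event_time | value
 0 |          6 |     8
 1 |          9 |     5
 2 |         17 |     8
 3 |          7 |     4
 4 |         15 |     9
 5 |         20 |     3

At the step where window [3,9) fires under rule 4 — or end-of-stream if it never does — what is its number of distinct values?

i=0 t=6 v=8: → [6,12),[3,9); WM=−∞
i=1 t=9 v=5: → [9,15),[6,12); WM=−∞
i=2 t=17 v=8: → [15,21),[12,18); WM=14; [3,9) fires=1 [6,12) fires=2
i=3 t=7 v=4: DROP (t<14-1); WM=14
i=4 t=15 v=9: → [15,21),[12,18); WM=14
i=5 t=20 v=3: → [18,24),[15,21); WM=17; [9,15) fires=1

1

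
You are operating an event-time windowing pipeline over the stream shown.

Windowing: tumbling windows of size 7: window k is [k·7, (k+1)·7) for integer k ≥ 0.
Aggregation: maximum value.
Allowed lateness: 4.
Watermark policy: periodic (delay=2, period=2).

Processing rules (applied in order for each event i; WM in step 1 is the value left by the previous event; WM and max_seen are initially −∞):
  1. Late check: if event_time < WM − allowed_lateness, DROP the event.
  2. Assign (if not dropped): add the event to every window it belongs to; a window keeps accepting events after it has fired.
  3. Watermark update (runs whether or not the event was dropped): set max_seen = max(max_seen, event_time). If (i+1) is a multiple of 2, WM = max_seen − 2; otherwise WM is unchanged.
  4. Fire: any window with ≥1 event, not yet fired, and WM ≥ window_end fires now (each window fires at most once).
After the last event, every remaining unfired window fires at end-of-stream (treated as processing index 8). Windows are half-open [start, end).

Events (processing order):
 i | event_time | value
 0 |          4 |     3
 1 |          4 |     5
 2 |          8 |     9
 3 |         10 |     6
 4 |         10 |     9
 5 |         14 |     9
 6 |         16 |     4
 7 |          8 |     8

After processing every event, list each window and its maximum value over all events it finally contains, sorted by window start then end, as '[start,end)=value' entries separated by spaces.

i=0 t=4 v=3: → [0,7); WM=−∞
i=1 t=4 v=5: → [0,7); WM=2
i=2 t=8 v=9: → [7,14); WM=2
i=3 t=10 v=6: → [7,14); WM=8; [0,7) fires=5
i=4 t=10 v=9: → [7,14); WM=8
i=5 t=14 v=9: → [14,21); WM=12
i=6 t=16 v=4: → [14,21); WM=12
i=7 t=8 v=8: → [7,14); WM=14; [7,14) fires=9

[0,7)=5 [7,14)=9 [14,21)=9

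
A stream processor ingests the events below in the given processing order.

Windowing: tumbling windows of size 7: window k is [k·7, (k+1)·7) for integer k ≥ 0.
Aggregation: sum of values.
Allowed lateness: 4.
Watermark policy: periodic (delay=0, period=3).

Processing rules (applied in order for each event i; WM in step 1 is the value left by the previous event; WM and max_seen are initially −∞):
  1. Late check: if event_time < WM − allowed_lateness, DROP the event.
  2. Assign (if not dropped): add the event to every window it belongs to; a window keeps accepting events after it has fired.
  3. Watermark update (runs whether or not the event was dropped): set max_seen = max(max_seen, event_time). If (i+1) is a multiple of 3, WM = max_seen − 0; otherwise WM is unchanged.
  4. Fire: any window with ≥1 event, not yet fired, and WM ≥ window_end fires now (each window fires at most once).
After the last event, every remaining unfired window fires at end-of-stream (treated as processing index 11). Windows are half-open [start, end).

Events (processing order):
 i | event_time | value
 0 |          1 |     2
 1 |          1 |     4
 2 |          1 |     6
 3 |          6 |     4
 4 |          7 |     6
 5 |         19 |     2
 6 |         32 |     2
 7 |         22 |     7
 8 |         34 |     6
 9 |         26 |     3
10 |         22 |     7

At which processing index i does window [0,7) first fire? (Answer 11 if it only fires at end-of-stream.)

i=0 t=1 v=2: → [0,7); WM=−∞
i=1 t=1 v=4: → [0,7); WM=−∞
i=2 t=1 v=6: → [0,7); WM=1
i=3 t=6 v=4: → [0,7); WM=1
i=4 t=7 v=6: → [7,14); WM=1
i=5 t=19 v=2: → [14,21); WM=19; [0,7) fires=16 [7,14) fires=6
i=6 t=32 v=2: → [28,35); WM=19
i=7 t=22 v=7: → [21,28); WM=19
i=8 t=34 v=6: → [28,35); WM=34; [14,21) fires=2 [21,28) fires=7
i=9 t=26 v=3: DROP (t<34-4); WM=34
i=10 t=22 v=7: DROP (t<34-4); WM=34

5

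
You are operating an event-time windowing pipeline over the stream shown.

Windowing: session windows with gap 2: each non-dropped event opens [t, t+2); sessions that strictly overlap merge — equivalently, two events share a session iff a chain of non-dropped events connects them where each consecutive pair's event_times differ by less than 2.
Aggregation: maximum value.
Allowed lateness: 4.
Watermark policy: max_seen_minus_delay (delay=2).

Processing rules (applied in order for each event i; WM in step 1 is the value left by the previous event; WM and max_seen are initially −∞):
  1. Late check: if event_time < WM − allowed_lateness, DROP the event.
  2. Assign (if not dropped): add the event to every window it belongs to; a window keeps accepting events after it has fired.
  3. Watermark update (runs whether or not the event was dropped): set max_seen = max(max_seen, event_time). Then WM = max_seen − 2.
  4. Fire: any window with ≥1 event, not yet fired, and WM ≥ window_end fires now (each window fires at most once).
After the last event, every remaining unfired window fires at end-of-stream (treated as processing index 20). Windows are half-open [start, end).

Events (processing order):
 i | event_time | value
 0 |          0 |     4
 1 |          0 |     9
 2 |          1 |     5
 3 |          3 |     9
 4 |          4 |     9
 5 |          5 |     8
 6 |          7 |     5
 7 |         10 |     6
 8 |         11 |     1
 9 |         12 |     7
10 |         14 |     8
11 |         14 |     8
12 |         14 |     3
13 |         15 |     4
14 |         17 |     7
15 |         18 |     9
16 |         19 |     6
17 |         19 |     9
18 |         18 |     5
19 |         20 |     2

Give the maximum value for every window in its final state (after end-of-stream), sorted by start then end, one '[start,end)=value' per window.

i=0 t=0 v=4: → [0,2); WM=-2
i=1 t=0 v=9: → [0,2); WM=-2
i=2 t=1 v=5: → [0,3); WM=-1
i=3 t=3 v=9: → [3,5); WM=1
i=4 t=4 v=9: → [3,6); WM=2
i=5 t=5 v=8: → [3,7); WM=3
i=6 t=7 v=5: → [7,9); WM=5
i=7 t=10 v=6: → [10,12); WM=8
i=8 t=11 v=1: → [10,13); WM=9
i=9 t=12 v=7: → [10,14); WM=10
i=10 t=14 v=8: → [14,16); WM=12
i=11 t=14 v=8: → [14,16); WM=12
i=12 t=14 v=3: → [14,16); WM=12
i=13 t=15 v=4: → [14,17); WM=13
i=14 t=17 v=7: → [17,19); WM=15
i=15 t=18 v=9: → [17,20); WM=16
i=16 t=19 v=6: → [17,21); WM=17
i=17 t=19 v=9: → [17,21); WM=17
i=18 t=18 v=5: → [17,21); WM=17
i=19 t=20 v=2: → [17,22); WM=18

[0,3)=9 [3,7)=9 [7,9)=5 [10,14)=7 [14,17)=8 [17,22)=9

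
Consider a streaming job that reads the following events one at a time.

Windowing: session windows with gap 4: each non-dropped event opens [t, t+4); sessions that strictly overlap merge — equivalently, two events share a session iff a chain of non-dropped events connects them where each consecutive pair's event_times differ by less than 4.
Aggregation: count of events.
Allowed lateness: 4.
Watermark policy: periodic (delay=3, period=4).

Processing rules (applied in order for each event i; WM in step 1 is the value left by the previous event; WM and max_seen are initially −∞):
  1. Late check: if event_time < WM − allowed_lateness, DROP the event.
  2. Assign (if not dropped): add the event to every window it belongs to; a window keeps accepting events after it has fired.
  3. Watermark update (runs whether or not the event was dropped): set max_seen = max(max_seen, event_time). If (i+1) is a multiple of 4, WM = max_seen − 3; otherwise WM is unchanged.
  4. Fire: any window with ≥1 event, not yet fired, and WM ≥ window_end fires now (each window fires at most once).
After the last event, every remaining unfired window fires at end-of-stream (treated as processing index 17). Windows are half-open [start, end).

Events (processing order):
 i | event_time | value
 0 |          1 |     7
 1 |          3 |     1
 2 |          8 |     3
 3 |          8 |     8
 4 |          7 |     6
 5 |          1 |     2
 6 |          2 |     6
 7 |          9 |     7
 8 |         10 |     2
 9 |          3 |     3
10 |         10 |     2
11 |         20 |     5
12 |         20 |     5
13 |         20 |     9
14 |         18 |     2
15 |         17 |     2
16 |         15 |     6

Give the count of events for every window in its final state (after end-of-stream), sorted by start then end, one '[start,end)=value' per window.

[1,7)=5 [7,14)=6 [15,24)=6

i=0 t=1 v=7: → [1,5); WM=−∞
i=1 t=3 v=1: → [1,7); WM=−∞
i=2 t=8 v=3: → [8,12); WM=−∞
i=3 t=8 v=8: → [8,12); WM=5
i=4 t=7 v=6: → [7,12); WM=5
i=5 t=1 v=2: → [1,7); WM=5
i=6 t=2 v=6: → [1,7); WM=5
i=7 t=9 v=7: → [7,13); WM=6
i=8 t=10 v=2: → [7,14); WM=6
i=9 t=3 v=3: → [1,7); WM=6
i=10 t=10 v=2: → [7,14); WM=6
i=11 t=20 v=5: → [20,24); WM=17
i=12 t=20 v=5: → [20,24); WM=17
i=13 t=20 v=9: → [20,24); WM=17
i=14 t=18 v=2: → [18,24); WM=17
i=15 t=17 v=2: → [17,24); WM=17
i=16 t=15 v=6: → [15,24); WM=17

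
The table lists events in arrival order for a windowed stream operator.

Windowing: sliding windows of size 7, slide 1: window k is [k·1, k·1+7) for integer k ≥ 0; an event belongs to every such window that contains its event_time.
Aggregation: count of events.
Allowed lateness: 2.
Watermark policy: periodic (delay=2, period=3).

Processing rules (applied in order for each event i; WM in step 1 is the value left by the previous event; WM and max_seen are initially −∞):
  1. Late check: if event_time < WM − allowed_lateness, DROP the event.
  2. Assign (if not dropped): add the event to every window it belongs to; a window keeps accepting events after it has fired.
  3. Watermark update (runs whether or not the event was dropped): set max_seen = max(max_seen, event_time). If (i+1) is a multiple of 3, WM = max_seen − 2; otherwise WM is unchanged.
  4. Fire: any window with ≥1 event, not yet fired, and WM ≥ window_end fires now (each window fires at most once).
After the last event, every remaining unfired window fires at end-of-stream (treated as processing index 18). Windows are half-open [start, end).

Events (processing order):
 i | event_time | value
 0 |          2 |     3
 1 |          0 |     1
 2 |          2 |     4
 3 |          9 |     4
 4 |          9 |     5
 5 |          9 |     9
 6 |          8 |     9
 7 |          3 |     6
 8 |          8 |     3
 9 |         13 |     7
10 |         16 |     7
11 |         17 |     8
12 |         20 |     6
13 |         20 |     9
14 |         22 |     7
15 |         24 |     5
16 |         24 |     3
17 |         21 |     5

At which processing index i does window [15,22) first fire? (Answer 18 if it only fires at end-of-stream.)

i=0 t=2 v=3: → [2,9),[1,8),[0,7); WM=−∞
i=1 t=0 v=1: → [0,7); WM=−∞
i=2 t=2 v=4: → [2,9),[1,8),[0,7); WM=0
i=3 t=9 v=4: → [9,16),[8,15),[7,14),[6,13),[5,12),[4,11),[3,10); WM=0
i=4 t=9 v=5: → [9,16),[8,15),[7,14),[6,13),[5,12),[4,11),[3,10); WM=0
i=5 t=9 v=9: → [9,16),[8,15),[7,14),[6,13),[5,12),[4,11),[3,10); WM=7; [0,7) fires=3
i=6 t=8 v=9: → [8,15),[7,14),[6,13),[5,12),[4,11),[3,10),[2,9); WM=7
i=7 t=3 v=6: DROP (t<7-2); WM=7
i=8 t=8 v=3: → [8,15),[7,14),[6,13),[5,12),[4,11),[3,10),[2,9); WM=7
i=9 t=13 v=7: → [13,20),[12,19),[11,18),[10,17),[9,16),[8,15),[7,14); WM=7
i=10 t=16 v=7: → [16,23),[15,22),[14,21),[13,20),[12,19),[11,18),[10,17); WM=7
i=11 t=17 v=8: → [17,24),[16,23),[15,22),[14,21),[13,20),[12,19),[11,18); WM=15; [1,8) fires=2 [2,9) fires=4 [3,10) fires=5 [4,11) fires=5 [5,12) fires=5 [6,13) fires=5 [7,14) fires=6 [8,15) fires=6
i=12 t=20 v=6: → [20,27),[19,26),[18,25),[17,24),[16,23),[15,22),[14,21); WM=15
i=13 t=20 v=9: → [20,27),[19,26),[18,25),[17,24),[16,23),[15,22),[14,21); WM=15
i=14 t=22 v=7: → [22,29),[21,28),[20,27),[19,26),[18,25),[17,24),[16,23); WM=20; [9,16) fires=4 [10,17) fires=2 [11,18) fires=3 [12,19) fires=3 [13,20) fires=3
i=15 t=24 v=5: → [24,31),[23,30),[22,29),[21,28),[20,27),[19,26),[18,25); WM=20
i=16 t=24 v=3: → [24,31),[23,30),[22,29),[21,28),[20,27),[19,26),[18,25); WM=20
i=17 t=21 v=5: → [21,28),[20,27),[19,26),[18,25),[17,24),[16,23),[15,22); WM=22; [14,21) fires=4 [15,22) fires=5

17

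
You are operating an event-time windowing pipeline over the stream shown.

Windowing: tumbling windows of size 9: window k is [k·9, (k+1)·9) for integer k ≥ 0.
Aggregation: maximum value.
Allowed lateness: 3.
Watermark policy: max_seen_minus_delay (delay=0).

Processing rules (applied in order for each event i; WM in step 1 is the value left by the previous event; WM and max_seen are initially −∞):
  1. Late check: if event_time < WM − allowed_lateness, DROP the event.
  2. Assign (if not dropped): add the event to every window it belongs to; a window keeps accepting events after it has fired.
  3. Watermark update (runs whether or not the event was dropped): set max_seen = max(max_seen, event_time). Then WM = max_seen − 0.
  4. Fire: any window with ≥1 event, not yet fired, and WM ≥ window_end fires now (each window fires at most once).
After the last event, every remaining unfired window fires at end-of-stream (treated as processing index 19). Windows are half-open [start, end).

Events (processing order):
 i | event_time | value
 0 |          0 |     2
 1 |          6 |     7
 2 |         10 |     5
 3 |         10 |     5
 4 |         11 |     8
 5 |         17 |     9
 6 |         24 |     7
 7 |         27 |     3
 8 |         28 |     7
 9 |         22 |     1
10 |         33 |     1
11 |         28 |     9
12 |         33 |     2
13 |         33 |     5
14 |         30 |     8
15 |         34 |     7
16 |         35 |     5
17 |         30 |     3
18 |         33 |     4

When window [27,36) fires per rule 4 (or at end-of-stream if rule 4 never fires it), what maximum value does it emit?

i=0 t=0 v=2: → [0,9); WM=0
i=1 t=6 v=7: → [0,9); WM=6
i=2 t=10 v=5: → [9,18); WM=10; [0,9) fires=7
i=3 t=10 v=5: → [9,18); WM=10
i=4 t=11 v=8: → [9,18); WM=11
i=5 t=17 v=9: → [9,18); WM=17
i=6 t=24 v=7: → [18,27); WM=24; [9,18) fires=9
i=7 t=27 v=3: → [27,36); WM=27; [18,27) fires=7
i=8 t=28 v=7: → [27,36); WM=28
i=9 t=22 v=1: DROP (t<28-3); WM=28
i=10 t=33 v=1: → [27,36); WM=33
i=11 t=28 v=9: DROP (t<33-3); WM=33
i=12 t=33 v=2: → [27,36); WM=33
i=13 t=33 v=5: → [27,36); WM=33
i=14 t=30 v=8: → [27,36); WM=33
i=15 t=34 v=7: → [27,36); WM=34
i=16 t=35 v=5: → [27,36); WM=35
i=17 t=30 v=3: DROP (t<35-3); WM=35
i=18 t=33 v=4: → [27,36); WM=35

8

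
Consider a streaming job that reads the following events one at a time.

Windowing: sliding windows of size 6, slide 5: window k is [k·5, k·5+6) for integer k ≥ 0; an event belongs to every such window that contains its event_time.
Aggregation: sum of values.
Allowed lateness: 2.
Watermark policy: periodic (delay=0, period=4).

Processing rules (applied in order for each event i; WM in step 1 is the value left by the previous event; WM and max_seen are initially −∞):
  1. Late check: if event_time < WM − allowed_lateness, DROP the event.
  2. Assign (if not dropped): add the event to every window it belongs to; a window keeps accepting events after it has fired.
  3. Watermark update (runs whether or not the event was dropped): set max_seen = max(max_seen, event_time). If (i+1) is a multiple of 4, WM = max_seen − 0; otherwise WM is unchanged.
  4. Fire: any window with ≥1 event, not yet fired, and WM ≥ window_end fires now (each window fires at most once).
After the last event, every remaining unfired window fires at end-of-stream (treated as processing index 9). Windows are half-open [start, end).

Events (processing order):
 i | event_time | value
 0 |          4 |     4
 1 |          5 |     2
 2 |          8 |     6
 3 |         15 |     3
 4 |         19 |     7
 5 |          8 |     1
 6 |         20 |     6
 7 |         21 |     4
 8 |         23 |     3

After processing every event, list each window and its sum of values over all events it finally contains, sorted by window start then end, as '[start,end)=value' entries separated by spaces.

[0,6)=6 [5,11)=8 [10,16)=3 [15,21)=16 [20,26)=13

i=0 t=4 v=4: → [0,6); WM=−∞
i=1 t=5 v=2: → [5,11),[0,6); WM=−∞
i=2 t=8 v=6: → [5,11); WM=−∞
i=3 t=15 v=3: → [15,21),[10,16); WM=15; [0,6) fires=6 [5,11) fires=8
i=4 t=19 v=7: → [15,21); WM=15
i=5 t=8 v=1: DROP (t<15-2); WM=15
i=6 t=20 v=6: → [20,26),[15,21); WM=15
i=7 t=21 v=4: → [20,26); WM=21; [10,16) fires=3 [15,21) fires=16
i=8 t=23 v=3: → [20,26); WM=21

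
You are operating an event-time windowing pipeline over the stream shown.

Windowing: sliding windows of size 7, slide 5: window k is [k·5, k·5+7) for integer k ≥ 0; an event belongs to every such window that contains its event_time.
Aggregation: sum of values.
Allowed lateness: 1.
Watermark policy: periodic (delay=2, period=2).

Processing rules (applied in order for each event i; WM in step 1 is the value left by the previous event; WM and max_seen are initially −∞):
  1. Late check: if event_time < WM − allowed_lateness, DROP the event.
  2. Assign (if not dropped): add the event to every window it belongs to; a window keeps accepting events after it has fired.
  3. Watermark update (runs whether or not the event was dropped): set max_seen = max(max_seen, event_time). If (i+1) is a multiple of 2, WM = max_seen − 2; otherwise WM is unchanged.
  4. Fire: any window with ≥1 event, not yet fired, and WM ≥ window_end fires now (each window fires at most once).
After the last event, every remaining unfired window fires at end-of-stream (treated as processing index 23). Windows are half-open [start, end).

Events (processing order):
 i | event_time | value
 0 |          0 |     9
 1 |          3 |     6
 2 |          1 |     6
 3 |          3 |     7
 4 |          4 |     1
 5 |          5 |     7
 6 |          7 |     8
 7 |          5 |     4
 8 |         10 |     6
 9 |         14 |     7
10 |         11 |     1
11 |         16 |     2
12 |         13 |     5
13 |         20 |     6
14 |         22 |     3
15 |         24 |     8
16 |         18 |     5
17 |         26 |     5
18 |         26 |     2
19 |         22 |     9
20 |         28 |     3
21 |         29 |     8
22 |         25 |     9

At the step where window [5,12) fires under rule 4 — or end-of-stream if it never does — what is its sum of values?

25

i=0 t=0 v=9: → [0,7); WM=−∞
i=1 t=3 v=6: → [0,7); WM=1
i=2 t=1 v=6: → [0,7); WM=1
i=3 t=3 v=7: → [0,7); WM=1
i=4 t=4 v=1: → [0,7); WM=1
i=5 t=5 v=7: → [5,12),[0,7); WM=3
i=6 t=7 v=8: → [5,12); WM=3
i=7 t=5 v=4: → [5,12),[0,7); WM=5
i=8 t=10 v=6: → [10,17),[5,12); WM=5
i=9 t=14 v=7: → [10,17); WM=12; [0,7) fires=40 [5,12) fires=25
i=10 t=11 v=1: → [10,17),[5,12); WM=12
i=11 t=16 v=2: → [15,22),[10,17); WM=14
i=12 t=13 v=5: → [10,17); WM=14
i=13 t=20 v=6: → [20,27),[15,22); WM=18; [10,17) fires=21
i=14 t=22 v=3: → [20,27); WM=18
i=15 t=24 v=8: → [20,27); WM=22; [15,22) fires=8
i=16 t=18 v=5: DROP (t<22-1); WM=22
i=17 t=26 v=5: → [25,32),[20,27); WM=24
i=18 t=26 v=2: → [25,32),[20,27); WM=24
i=19 t=22 v=9: DROP (t<24-1); WM=24
i=20 t=28 v=3: → [25,32); WM=24
i=21 t=29 v=8: → [25,32); WM=27; [20,27) fires=24
i=22 t=25 v=9: DROP (t<27-1); WM=27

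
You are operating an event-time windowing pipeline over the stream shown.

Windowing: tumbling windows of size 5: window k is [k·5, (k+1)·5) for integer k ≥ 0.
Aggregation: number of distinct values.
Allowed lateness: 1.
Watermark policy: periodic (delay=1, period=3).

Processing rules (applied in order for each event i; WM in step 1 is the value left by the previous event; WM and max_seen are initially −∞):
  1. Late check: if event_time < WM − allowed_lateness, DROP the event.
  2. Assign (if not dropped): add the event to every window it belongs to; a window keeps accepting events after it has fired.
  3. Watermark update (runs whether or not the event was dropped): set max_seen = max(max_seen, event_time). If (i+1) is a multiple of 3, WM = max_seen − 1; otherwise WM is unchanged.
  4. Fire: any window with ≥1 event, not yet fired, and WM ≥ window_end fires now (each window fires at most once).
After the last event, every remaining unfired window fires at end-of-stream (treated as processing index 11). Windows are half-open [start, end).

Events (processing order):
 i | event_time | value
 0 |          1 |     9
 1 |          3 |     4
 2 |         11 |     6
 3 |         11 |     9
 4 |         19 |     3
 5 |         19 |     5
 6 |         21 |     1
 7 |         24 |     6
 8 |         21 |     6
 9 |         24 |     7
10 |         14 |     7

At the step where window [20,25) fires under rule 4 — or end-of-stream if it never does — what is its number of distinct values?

i=0 t=1 v=9: → [0,5); WM=−∞
i=1 t=3 v=4: → [0,5); WM=−∞
i=2 t=11 v=6: → [10,15); WM=10; [0,5) fires=2
i=3 t=11 v=9: → [10,15); WM=10
i=4 t=19 v=3: → [15,20); WM=10
i=5 t=19 v=5: → [15,20); WM=18; [10,15) fires=2
i=6 t=21 v=1: → [20,25); WM=18
i=7 t=24 v=6: → [20,25); WM=18
i=8 t=21 v=6: → [20,25); WM=23; [15,20) fires=2
i=9 t=24 v=7: → [20,25); WM=23
i=10 t=14 v=7: DROP (t<23-1); WM=23

3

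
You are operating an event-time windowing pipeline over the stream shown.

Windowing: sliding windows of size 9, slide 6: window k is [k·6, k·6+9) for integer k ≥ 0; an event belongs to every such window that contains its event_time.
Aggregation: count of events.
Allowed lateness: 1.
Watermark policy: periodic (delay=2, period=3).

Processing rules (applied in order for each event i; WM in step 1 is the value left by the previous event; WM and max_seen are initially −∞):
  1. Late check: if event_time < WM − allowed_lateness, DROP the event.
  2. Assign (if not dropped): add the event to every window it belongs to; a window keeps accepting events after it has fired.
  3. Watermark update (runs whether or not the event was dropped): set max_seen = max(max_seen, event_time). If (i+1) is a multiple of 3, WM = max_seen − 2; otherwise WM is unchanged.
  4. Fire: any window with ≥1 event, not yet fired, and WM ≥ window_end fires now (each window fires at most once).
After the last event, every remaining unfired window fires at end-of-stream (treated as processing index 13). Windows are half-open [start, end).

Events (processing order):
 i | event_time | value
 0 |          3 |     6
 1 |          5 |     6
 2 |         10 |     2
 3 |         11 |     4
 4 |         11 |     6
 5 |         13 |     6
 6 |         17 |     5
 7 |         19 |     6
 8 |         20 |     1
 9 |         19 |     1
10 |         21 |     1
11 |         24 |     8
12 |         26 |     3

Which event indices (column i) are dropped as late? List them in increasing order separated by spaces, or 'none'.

none

i=0 t=3 v=6: → [0,9); WM=−∞
i=1 t=5 v=6: → [0,9); WM=−∞
i=2 t=10 v=2: → [6,15); WM=8
i=3 t=11 v=4: → [6,15); WM=8
i=4 t=11 v=6: → [6,15); WM=8
i=5 t=13 v=6: → [12,21),[6,15); WM=11; [0,9) fires=2
i=6 t=17 v=5: → [12,21); WM=11
i=7 t=19 v=6: → [18,27),[12,21); WM=11
i=8 t=20 v=1: → [18,27),[12,21); WM=18; [6,15) fires=4
i=9 t=19 v=1: → [18,27),[12,21); WM=18
i=10 t=21 v=1: → [18,27); WM=18
i=11 t=24 v=8: → [24,33),[18,27); WM=22; [12,21) fires=5
i=12 t=26 v=3: → [24,33),[18,27); WM=22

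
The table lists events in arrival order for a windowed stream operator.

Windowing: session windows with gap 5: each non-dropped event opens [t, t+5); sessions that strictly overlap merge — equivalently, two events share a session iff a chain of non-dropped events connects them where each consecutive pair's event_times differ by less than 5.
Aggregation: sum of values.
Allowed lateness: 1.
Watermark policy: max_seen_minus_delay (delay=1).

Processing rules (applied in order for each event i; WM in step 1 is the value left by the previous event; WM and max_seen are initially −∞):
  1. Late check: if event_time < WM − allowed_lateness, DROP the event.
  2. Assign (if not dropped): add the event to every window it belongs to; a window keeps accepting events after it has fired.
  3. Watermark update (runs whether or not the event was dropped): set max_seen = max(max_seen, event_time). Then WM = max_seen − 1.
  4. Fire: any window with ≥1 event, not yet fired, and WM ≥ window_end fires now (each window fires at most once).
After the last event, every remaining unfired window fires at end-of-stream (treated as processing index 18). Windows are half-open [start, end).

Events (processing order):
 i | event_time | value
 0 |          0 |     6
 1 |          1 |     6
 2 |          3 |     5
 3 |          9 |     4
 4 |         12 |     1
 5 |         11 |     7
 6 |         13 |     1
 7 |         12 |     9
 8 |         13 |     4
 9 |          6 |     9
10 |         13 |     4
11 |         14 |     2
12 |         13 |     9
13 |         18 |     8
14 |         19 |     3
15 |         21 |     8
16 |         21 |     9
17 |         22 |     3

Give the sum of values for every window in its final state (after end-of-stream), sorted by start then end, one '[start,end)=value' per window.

[0,8)=17 [9,27)=72

i=0 t=0 v=6: → [0,5); WM=-1
i=1 t=1 v=6: → [0,6); WM=0
i=2 t=3 v=5: → [0,8); WM=2
i=3 t=9 v=4: → [9,14); WM=8
i=4 t=12 v=1: → [9,17); WM=11
i=5 t=11 v=7: → [9,17); WM=11
i=6 t=13 v=1: → [9,18); WM=12
i=7 t=12 v=9: → [9,18); WM=12
i=8 t=13 v=4: → [9,18); WM=12
i=9 t=6 v=9: DROP (t<12-1); WM=12
i=10 t=13 v=4: → [9,18); WM=12
i=11 t=14 v=2: → [9,19); WM=13
i=12 t=13 v=9: → [9,19); WM=13
i=13 t=18 v=8: → [9,23); WM=17
i=14 t=19 v=3: → [9,24); WM=18
i=15 t=21 v=8: → [9,26); WM=20
i=16 t=21 v=9: → [9,26); WM=20
i=17 t=22 v=3: → [9,27); WM=21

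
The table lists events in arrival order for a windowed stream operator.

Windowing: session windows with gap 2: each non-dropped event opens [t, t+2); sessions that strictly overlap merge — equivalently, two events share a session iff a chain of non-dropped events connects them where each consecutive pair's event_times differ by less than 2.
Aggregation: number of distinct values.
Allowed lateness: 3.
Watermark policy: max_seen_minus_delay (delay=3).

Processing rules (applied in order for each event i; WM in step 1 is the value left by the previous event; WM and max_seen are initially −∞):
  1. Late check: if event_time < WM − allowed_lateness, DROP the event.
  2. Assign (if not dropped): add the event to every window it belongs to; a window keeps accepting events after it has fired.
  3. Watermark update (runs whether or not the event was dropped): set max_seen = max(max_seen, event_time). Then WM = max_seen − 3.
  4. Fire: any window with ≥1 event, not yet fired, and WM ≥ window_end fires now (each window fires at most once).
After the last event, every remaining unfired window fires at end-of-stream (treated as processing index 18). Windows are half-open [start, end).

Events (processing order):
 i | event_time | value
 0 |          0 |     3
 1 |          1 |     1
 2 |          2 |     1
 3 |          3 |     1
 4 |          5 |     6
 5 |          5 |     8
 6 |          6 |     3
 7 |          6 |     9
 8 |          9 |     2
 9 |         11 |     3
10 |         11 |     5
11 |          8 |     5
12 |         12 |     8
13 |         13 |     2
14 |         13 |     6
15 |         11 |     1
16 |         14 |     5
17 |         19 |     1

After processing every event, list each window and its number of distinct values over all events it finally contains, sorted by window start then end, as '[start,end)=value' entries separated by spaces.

[0,5)=2 [5,8)=4 [8,11)=2 [11,16)=6 [19,21)=1

i=0 t=0 v=3: → [0,2); WM=-3
i=1 t=1 v=1: → [0,3); WM=-2
i=2 t=2 v=1: → [0,4); WM=-1
i=3 t=3 v=1: → [0,5); WM=0
i=4 t=5 v=6: → [5,7); WM=2
i=5 t=5 v=8: → [5,7); WM=2
i=6 t=6 v=3: → [5,8); WM=3
i=7 t=6 v=9: → [5,8); WM=3
i=8 t=9 v=2: → [9,11); WM=6
i=9 t=11 v=3: → [11,13); WM=8
i=10 t=11 v=5: → [11,13); WM=8
i=11 t=8 v=5: → [8,11); WM=8
i=12 t=12 v=8: → [11,14); WM=9
i=13 t=13 v=2: → [11,15); WM=10
i=14 t=13 v=6: → [11,15); WM=10
i=15 t=11 v=1: → [11,15); WM=10
i=16 t=14 v=5: → [11,16); WM=11
i=17 t=19 v=1: → [19,21); WM=16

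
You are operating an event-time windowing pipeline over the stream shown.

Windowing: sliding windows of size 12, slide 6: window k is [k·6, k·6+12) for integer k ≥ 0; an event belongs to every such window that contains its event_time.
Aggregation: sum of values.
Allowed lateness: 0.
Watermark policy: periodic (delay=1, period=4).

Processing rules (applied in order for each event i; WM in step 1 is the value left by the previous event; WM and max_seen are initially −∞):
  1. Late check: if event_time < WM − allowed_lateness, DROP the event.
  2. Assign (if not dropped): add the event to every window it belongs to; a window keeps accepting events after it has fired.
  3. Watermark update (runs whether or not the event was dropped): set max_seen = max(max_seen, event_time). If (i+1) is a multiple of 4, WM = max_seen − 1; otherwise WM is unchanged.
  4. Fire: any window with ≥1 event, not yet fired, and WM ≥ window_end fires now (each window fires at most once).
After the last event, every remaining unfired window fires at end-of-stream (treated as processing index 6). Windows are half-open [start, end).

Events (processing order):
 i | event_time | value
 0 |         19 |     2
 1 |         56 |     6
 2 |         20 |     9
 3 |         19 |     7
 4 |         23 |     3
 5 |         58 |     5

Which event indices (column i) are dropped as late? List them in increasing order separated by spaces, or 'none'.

4

i=0 t=19 v=2: → [18,30),[12,24); WM=−∞
i=1 t=56 v=6: → [54,66),[48,60); WM=−∞
i=2 t=20 v=9: → [18,30),[12,24); WM=−∞
i=3 t=19 v=7: → [18,30),[12,24); WM=55; [12,24) fires=18 [18,30) fires=18
i=4 t=23 v=3: DROP (t<55-0); WM=55
i=5 t=58 v=5: → [54,66),[48,60); WM=55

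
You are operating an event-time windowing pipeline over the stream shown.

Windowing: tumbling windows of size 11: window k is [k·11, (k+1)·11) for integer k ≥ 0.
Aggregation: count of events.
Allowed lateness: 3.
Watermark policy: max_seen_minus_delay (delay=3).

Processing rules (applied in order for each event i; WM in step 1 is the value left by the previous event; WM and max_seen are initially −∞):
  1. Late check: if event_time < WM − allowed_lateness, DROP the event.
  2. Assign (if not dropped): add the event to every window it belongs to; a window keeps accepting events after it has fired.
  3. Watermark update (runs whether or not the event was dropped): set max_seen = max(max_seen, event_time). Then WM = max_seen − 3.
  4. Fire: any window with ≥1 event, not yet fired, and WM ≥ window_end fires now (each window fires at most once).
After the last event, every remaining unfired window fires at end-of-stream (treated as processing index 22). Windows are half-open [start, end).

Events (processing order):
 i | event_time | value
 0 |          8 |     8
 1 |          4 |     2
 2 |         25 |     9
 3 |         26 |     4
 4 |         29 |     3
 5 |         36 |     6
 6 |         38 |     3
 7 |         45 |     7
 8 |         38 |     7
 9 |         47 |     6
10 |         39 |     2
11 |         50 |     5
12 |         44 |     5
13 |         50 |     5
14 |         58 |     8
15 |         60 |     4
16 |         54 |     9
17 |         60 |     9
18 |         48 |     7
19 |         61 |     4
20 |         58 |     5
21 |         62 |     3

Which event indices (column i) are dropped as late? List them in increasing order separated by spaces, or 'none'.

i=0 t=8 v=8: → [0,11); WM=5
i=1 t=4 v=2: → [0,11); WM=5
i=2 t=25 v=9: → [22,33); WM=22; [0,11) fires=2
i=3 t=26 v=4: → [22,33); WM=23
i=4 t=29 v=3: → [22,33); WM=26
i=5 t=36 v=6: → [33,44); WM=33; [22,33) fires=3
i=6 t=38 v=3: → [33,44); WM=35
i=7 t=45 v=7: → [44,55); WM=42
i=8 t=38 v=7: DROP (t<42-3); WM=42
i=9 t=47 v=6: → [44,55); WM=44; [33,44) fires=2
i=10 t=39 v=2: DROP (t<44-3); WM=44
i=11 t=50 v=5: → [44,55); WM=47
i=12 t=44 v=5: → [44,55); WM=47
i=13 t=50 v=5: → [44,55); WM=47
i=14 t=58 v=8: → [55,66); WM=55; [44,55) fires=5
i=15 t=60 v=4: → [55,66); WM=57
i=16 t=54 v=9: → [44,55); WM=57
i=17 t=60 v=9: → [55,66); WM=57
i=18 t=48 v=7: DROP (t<57-3); WM=57
i=19 t=61 v=4: → [55,66); WM=58
i=20 t=58 v=5: → [55,66); WM=58
i=21 t=62 v=3: → [55,66); WM=59

8 10 18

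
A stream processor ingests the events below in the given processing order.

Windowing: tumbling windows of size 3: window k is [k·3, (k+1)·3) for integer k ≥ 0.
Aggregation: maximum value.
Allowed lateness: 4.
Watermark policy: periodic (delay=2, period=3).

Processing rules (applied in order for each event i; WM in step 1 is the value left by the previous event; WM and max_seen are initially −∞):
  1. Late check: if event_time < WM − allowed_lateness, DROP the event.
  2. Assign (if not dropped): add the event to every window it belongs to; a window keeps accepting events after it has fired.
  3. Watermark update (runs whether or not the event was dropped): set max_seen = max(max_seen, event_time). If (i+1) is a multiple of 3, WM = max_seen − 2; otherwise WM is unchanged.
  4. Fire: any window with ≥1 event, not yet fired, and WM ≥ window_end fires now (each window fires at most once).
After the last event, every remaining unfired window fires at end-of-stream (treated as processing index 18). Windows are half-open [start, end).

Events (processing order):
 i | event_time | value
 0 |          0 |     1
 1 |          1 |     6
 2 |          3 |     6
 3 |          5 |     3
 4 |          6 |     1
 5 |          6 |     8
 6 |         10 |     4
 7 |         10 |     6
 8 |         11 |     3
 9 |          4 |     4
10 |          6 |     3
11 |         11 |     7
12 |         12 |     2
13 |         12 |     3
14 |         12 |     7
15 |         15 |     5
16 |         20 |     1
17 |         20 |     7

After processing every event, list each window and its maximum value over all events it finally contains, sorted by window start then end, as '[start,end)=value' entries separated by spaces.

i=0 t=0 v=1: → [0,3); WM=−∞
i=1 t=1 v=6: → [0,3); WM=−∞
i=2 t=3 v=6: → [3,6); WM=1
i=3 t=5 v=3: → [3,6); WM=1
i=4 t=6 v=1: → [6,9); WM=1
i=5 t=6 v=8: → [6,9); WM=4; [0,3) fires=6
i=6 t=10 v=4: → [9,12); WM=4
i=7 t=10 v=6: → [9,12); WM=4
i=8 t=11 v=3: → [9,12); WM=9; [3,6) fires=6 [6,9) fires=8
i=9 t=4 v=4: DROP (t<9-4); WM=9
i=10 t=6 v=3: → [6,9); WM=9
i=11 t=11 v=7: → [9,12); WM=9
i=12 t=12 v=2: → [12,15); WM=9
i=13 t=12 v=3: → [12,15); WM=9
i=14 t=12 v=7: → [12,15); WM=10
i=15 t=15 v=5: → [15,18); WM=10
i=16 t=20 v=1: → [18,21); WM=10
i=17 t=20 v=7: → [18,21); WM=18; [9,12) fires=7 [12,15) fires=7 [15,18) fires=5

[0,3)=6 [3,6)=6 [6,9)=8 [9,12)=7 [12,15)=7 [15,18)=5 [18,21)=7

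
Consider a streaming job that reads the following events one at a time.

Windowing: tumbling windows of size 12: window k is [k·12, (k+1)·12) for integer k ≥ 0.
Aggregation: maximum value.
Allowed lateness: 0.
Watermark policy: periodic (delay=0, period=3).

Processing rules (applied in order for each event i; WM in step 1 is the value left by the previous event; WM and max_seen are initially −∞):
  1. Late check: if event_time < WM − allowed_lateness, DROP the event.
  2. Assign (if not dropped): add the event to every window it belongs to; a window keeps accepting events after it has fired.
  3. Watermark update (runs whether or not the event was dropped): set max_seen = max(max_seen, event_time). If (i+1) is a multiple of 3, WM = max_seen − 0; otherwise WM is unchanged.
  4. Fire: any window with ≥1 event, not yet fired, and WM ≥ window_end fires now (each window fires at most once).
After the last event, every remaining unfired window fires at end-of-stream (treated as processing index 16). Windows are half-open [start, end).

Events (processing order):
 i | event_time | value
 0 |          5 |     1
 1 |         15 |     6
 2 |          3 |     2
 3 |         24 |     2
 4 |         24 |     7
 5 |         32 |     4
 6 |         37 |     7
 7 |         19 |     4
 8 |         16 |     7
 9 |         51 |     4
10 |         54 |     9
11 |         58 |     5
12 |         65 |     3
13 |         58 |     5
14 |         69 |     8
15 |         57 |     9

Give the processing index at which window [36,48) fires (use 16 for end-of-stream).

11

i=0 t=5 v=1: → [0,12); WM=−∞
i=1 t=15 v=6: → [12,24); WM=−∞
i=2 t=3 v=2: → [0,12); WM=15; [0,12) fires=2
i=3 t=24 v=2: → [24,36); WM=15
i=4 t=24 v=7: → [24,36); WM=15
i=5 t=32 v=4: → [24,36); WM=32; [12,24) fires=6
i=6 t=37 v=7: → [36,48); WM=32
i=7 t=19 v=4: DROP (t<32-0); WM=32
i=8 t=16 v=7: DROP (t<32-0); WM=37; [24,36) fires=7
i=9 t=51 v=4: → [48,60); WM=37
i=10 t=54 v=9: → [48,60); WM=37
i=11 t=58 v=5: → [48,60); WM=58; [36,48) fires=7
i=12 t=65 v=3: → [60,72); WM=58
i=13 t=58 v=5: → [48,60); WM=58
i=14 t=69 v=8: → [60,72); WM=69; [48,60) fires=9
i=15 t=57 v=9: DROP (t<69-0); WM=69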